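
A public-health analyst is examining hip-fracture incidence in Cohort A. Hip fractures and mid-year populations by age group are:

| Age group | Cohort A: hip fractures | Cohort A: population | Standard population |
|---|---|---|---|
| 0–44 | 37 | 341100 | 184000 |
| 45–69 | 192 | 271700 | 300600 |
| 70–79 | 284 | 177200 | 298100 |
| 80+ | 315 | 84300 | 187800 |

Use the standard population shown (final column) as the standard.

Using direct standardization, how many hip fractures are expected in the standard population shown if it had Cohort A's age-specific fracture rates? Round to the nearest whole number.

1412

Age-specific rates per 100000 for Cohort A: 10.85, 70.67, 160.27, 373.67.
Expected hip fractures = Σ (standard pop × age-specific rate ÷ 100000)
= 184000×10.85/100000 + 300600×70.67/100000 + 298100×160.27/100000 + 187800×373.67/100000
= 19.96 + 212.42 + 477.77 + 701.74 = 1411.89.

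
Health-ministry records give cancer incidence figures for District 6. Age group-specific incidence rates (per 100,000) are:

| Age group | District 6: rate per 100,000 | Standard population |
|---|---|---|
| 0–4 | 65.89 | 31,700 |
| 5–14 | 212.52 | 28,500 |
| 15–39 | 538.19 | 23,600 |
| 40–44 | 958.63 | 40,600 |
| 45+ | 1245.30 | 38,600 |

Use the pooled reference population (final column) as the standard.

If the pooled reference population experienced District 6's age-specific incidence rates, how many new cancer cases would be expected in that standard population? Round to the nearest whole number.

Expected new cancer cases = Σ (standard pop × age-specific rate ÷ 100,000)
= 31,700×65.89/100,000 + 28,500×212.52/100,000 + 23,600×538.19/100,000 + 40,600×958.63/100,000 + 38,600×1245.30/100,000
= 20.89 + 60.57 + 127.01 + 389.20 + 480.69 = 1078.36.

1078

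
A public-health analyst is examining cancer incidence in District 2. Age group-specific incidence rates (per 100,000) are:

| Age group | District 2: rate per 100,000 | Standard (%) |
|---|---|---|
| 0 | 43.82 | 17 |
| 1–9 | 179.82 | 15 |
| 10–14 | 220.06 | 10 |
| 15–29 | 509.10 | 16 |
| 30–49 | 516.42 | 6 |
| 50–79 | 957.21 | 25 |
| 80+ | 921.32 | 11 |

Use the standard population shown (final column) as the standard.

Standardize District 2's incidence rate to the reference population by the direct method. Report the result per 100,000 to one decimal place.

509.5

Standard weights: 0.17, 0.15, 0.10, 0.16, 0.06, 0.25, 0.11.
Standardized rate: 0.1700×43.82 + 0.1500×179.82 + 0.1000×220.06 + 0.1600×509.10 + 0.0600×516.42 + 0.2500×957.21 + 0.1100×921.32 = 509.5173 per 100,000.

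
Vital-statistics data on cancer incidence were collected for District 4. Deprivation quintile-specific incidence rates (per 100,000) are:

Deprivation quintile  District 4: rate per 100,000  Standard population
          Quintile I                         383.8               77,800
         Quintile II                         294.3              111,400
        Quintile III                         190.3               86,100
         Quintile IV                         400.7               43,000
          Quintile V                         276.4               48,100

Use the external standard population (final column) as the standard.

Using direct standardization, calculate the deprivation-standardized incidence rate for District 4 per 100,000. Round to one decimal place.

299.0

Standard total = 366,400; weights = 0.2123, 0.3040, 0.2350, 0.1174, 0.1313.
Standardized rate: 0.2123×383.8 + 0.3040×294.3 + 0.2350×190.3 + 0.1174×400.7 + 0.1313×276.4 = 299.0023 per 100,000.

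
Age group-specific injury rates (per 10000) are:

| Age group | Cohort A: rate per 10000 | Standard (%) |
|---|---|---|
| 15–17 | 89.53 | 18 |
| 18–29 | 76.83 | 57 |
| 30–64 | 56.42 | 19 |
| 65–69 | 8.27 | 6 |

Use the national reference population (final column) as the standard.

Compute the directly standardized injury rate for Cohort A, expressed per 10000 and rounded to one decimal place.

71.1

Standard weights: 0.18, 0.57, 0.19, 0.06.
Standardized rate: 0.1800×89.53 + 0.5700×76.83 + 0.1900×56.42 + 0.0600×8.27 = 71.1245 per 10000.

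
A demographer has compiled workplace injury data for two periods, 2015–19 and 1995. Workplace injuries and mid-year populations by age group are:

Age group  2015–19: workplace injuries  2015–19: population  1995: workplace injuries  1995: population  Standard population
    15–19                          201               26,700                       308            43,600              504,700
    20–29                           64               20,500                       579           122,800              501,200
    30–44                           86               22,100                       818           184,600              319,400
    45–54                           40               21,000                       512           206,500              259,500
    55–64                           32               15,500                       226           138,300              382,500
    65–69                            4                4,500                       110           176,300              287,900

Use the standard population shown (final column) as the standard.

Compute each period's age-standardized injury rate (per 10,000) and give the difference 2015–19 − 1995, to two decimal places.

Age-specific rates per 10,000 for 2015–19: 75.28, 31.22, 38.91, 19.05, 20.65, 8.89.
For 1995: 70.64, 47.15, 44.31, 24.79, 16.34, 6.24.
Standard total = 2,255,200; weights = 0.2238, 0.2222, 0.1416, 0.1151, 0.1696, 0.1277.
2015–19: 0.2238×75.28 + 0.2222×31.22 + 0.1416×38.91 + 0.1151×19.05 + 0.1696×20.65 + 0.1277×8.89 = 36.1251 per 10,000.
1995: 0.2238×70.64 + 0.2222×47.15 + 0.1416×44.31 + 0.1151×24.79 + 0.1696×16.34 + 0.1277×6.24 = 38.9849 per 10,000.
Difference = 36.1251 − 38.9849 = -2.8598.

-2.86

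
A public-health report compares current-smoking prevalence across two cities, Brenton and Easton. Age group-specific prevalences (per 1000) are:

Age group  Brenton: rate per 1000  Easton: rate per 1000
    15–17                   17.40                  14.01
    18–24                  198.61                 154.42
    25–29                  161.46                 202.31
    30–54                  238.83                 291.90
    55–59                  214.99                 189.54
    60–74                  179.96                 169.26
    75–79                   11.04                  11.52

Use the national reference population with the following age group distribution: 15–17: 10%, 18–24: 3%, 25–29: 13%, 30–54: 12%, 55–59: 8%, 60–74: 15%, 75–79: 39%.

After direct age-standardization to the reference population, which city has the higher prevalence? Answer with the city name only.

Standard weights: 0.10, 0.03, 0.13, 0.12, 0.08, 0.15, 0.39.
Brenton: 0.1000×17.40 + 0.0300×198.61 + 0.1300×161.46 + 0.1200×238.83 + 0.0800×214.99 + 0.1500×179.96 + 0.3900×11.04 = 105.8465 per 1000.
Easton: 0.1000×14.01 + 0.0300×154.42 + 0.1300×202.31 + 0.1200×291.90 + 0.0800×189.54 + 0.1500×169.26 + 0.3900×11.52 = 112.4069 per 1000.

Easton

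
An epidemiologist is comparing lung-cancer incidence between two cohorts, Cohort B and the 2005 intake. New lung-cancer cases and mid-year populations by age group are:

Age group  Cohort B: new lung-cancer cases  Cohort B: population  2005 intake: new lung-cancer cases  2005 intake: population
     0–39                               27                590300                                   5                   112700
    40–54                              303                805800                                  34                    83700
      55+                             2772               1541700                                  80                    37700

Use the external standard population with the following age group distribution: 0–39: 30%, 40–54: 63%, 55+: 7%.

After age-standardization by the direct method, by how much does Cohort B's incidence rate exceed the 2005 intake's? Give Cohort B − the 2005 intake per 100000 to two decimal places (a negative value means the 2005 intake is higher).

-4.13

Age-specific rates per 100000 for Cohort B: 4.57, 37.60, 179.80.
For the 2005 intake: 4.44, 40.62, 212.20.
Standard weights: 0.30, 0.63, 0.07.
Cohort B: 0.3000×4.57 + 0.6300×37.60 + 0.0700×179.80 = 37.6478 per 100000.
The 2005 intake: 0.3000×4.44 + 0.6300×40.62 + 0.0700×212.20 = 41.7765 per 100000.
Difference = 37.6478 − 41.7765 = -4.1287.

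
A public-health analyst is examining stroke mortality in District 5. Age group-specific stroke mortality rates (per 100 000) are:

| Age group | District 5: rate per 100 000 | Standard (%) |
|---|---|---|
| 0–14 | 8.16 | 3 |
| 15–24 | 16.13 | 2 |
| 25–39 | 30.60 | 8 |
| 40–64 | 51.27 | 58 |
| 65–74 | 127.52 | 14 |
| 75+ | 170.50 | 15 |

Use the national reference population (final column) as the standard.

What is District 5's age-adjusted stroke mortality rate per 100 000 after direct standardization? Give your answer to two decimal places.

76.18

Standard weights: 0.03, 0.02, 0.08, 0.58, 0.14, 0.15.
Standardized rate: 0.0300×8.16 + 0.0200×16.13 + 0.0800×30.60 + 0.5800×51.27 + 0.1400×127.52 + 0.1500×170.50 = 76.1798 per 100 000.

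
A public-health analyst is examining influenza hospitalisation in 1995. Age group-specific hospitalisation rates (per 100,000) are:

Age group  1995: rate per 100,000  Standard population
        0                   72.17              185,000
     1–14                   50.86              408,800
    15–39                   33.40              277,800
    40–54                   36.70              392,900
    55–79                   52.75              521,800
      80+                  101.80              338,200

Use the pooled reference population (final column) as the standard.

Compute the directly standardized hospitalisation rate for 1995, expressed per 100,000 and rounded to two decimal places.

Standard total = 2,124,500; weights = 0.0871, 0.1924, 0.1308, 0.1849, 0.2456, 0.1592.
Standardized rate: 0.0871×72.17 + 0.1924×50.86 + 0.1308×33.40 + 0.1849×36.70 + 0.2456×52.75 + 0.1592×101.80 = 56.3872 per 100,000.

56.39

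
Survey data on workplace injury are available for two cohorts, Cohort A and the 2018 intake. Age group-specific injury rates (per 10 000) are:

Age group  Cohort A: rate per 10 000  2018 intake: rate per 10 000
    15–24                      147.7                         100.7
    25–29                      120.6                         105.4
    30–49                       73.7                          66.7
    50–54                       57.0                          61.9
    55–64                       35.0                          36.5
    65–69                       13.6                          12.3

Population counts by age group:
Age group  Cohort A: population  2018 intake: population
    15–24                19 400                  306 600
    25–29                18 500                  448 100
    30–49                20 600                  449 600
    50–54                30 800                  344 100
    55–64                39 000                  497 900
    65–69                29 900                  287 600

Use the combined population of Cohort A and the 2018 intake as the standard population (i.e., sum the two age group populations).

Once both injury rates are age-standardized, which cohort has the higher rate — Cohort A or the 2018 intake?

Combined standard total = 2 492 100; weights = 0.1308, 0.1872, 0.1887, 0.1504, 0.2154, 0.1274.
Cohort A: 0.1308×147.7 + 0.1872×120.6 + 0.1887×73.7 + 0.1504×57.0 + 0.2154×35.0 + 0.1274×13.6 = 73.6546 per 10 000.
The 2018 intake: 0.1308×100.7 + 0.1872×105.4 + 0.1887×66.7 + 0.1504×61.9 + 0.2154×36.5 + 0.1274×12.3 = 64.2344 per 10 000.
The crude rates (64.11 vs 64.74) would put the 2018 intake higher, but that reflects its age composition; once standardized to a common age structure, Cohort A has the higher underlying rate.

Cohort A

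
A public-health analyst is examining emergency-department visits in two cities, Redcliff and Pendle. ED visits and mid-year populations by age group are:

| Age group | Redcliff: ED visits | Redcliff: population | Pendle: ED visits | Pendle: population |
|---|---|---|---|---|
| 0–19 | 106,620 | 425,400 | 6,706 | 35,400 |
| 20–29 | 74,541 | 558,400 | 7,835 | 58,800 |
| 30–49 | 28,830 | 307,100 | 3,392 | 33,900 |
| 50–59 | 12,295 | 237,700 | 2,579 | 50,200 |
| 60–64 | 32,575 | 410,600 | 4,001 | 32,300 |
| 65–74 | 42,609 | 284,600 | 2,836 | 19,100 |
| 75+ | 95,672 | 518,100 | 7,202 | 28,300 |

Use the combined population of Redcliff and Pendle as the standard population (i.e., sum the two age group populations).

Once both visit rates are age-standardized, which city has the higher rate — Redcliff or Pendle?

Pendle

Age-specific rates per 1,000 for Redcliff: 250.635, 133.490, 93.878, 51.725, 79.335, 149.715, 184.659.
For Pendle: 189.435, 133.248, 100.059, 51.375, 123.870, 148.482, 254.488.
Combined standard total = 2,999,900; weights = 0.1536, 0.2057, 0.1137, 0.0960, 0.1476, 0.1012, 0.1821.
Redcliff: 0.1536×250.635 + 0.2057×133.490 + 0.1137×93.878 + 0.0960×51.725 + 0.1476×79.335 + 0.1012×149.715 + 0.1821×184.659 = 142.1016 per 1,000.
Pendle: 0.1536×189.435 + 0.2057×133.248 + 0.1137×100.059 + 0.0960×51.375 + 0.1476×123.870 + 0.1012×148.482 + 0.1821×254.488 = 152.4888 per 1,000.
The crude rates (143.38 vs 133.92) would put Redcliff higher, but that reflects its age composition; once standardized to a common age structure, Pendle has the higher underlying rate.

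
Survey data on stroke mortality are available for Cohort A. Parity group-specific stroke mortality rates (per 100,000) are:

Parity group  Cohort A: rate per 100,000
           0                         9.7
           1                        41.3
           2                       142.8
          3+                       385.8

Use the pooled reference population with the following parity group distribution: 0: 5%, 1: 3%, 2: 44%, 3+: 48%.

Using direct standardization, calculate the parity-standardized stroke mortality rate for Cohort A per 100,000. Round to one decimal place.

Standard weights: 0.05, 0.03, 0.44, 0.48.
Standardized rate: 0.0500×9.7 + 0.0300×41.3 + 0.4400×142.8 + 0.4800×385.8 = 249.7400 per 100,000.

249.7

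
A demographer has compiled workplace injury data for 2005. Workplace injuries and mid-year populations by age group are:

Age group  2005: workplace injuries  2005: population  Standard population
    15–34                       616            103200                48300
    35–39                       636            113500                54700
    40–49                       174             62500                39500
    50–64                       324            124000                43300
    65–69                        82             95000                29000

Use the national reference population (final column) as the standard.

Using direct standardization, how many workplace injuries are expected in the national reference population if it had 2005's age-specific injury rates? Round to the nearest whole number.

Age-specific rates per 10000 for 2005: 59.69, 56.04, 27.84, 26.13, 8.63.
Expected workplace injuries = Σ (standard pop × age-specific rate ÷ 10000)
= 48300×59.69/10000 + 54700×56.04/10000 + 39500×27.84/10000 + 43300×26.13/10000 + 29000×8.63/10000
= 288.30 + 306.51 + 109.97 + 113.14 + 25.03 = 842.95.

843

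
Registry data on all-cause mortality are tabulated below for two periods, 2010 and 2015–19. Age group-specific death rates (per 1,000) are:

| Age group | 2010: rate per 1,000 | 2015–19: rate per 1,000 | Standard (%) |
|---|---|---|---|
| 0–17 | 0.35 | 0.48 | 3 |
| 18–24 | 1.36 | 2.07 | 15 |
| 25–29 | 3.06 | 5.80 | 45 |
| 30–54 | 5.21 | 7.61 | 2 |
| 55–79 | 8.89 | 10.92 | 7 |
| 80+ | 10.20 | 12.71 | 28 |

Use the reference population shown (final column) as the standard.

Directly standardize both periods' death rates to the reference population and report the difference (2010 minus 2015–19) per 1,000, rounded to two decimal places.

-2.24

Standard weights: 0.03, 0.15, 0.45, 0.02, 0.07, 0.28.
2010: 0.0300×0.35 + 0.1500×1.36 + 0.4500×3.06 + 0.0200×5.21 + 0.0700×8.89 + 0.2800×10.20 = 5.1740 per 1,000.
2015–19: 0.0300×0.48 + 0.1500×2.07 + 0.4500×5.80 + 0.0200×7.61 + 0.0700×10.92 + 0.2800×12.71 = 7.4103 per 1,000.
Difference = 5.1740 − 7.4103 = -2.2363.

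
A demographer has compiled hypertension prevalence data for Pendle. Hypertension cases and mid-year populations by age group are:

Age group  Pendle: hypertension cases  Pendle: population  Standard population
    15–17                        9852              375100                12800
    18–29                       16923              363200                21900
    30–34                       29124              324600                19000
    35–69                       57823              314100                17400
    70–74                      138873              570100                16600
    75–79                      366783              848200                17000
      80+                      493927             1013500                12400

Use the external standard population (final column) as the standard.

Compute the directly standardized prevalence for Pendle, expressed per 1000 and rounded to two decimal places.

202.41

Age-specific rates per 1000 for Pendle: 26.265, 46.594, 89.723, 184.091, 243.594, 432.425, 487.348.
Standard total = 117100; weights = 0.1093, 0.1870, 0.1623, 0.1486, 0.1418, 0.1452, 0.1059.
Standardized rate: 0.1093×26.265 + 0.1870×46.594 + 0.1623×89.723 + 0.1486×184.091 + 0.1418×243.594 + 0.1452×432.425 + 0.1059×487.348 = 202.4127 per 1000.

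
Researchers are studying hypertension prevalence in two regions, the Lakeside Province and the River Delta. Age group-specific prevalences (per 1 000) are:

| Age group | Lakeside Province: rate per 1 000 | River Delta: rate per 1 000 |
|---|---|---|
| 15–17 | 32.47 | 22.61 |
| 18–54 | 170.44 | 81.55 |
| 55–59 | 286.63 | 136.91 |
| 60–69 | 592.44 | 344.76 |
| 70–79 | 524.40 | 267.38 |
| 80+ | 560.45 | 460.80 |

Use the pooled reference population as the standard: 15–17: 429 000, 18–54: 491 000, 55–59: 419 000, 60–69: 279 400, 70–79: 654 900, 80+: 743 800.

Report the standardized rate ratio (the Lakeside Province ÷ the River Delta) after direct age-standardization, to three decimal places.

1.585

Standard total = 3 017 100; weights = 0.1422, 0.1627, 0.1389, 0.0926, 0.2171, 0.2465.
The Lakeside Province: 0.1422×32.47 + 0.1627×170.44 + 0.1389×286.63 + 0.0926×592.44 + 0.2171×524.40 + 0.2465×560.45 = 379.0175 per 1 000.
The River Delta: 0.1422×22.61 + 0.1627×81.55 + 0.1389×136.91 + 0.0926×344.76 + 0.2171×267.38 + 0.2465×460.80 = 239.0647 per 1 000.
Ratio = 379.0175 ÷ 239.0647 = 1.58542.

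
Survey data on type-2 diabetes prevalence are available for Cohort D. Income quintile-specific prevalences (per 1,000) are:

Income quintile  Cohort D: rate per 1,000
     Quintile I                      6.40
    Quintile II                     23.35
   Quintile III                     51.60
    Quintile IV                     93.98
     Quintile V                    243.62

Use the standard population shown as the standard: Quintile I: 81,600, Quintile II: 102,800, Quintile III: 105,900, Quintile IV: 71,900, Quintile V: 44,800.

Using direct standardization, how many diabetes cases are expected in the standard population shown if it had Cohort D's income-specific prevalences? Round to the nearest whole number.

Expected diabetes cases = Σ (standard pop × income-specific rate ÷ 1,000)
= 81,600×6.40/1,000 + 102,800×23.35/1,000 + 105,900×51.60/1,000 + 71,900×93.98/1,000 + 44,800×243.62/1,000
= 522.24 + 2400.38 + 5464.44 + 6757.16 + 10914.18 = 26058.40.

26058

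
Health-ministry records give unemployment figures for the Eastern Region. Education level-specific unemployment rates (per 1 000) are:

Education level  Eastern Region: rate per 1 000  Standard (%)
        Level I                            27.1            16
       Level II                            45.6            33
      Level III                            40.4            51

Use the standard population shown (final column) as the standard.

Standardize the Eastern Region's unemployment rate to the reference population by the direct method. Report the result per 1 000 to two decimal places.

Standard weights: 0.16, 0.33, 0.51.
Standardized rate: 0.1600×27.1 + 0.3300×45.6 + 0.5100×40.4 = 39.9880 per 1 000.

39.99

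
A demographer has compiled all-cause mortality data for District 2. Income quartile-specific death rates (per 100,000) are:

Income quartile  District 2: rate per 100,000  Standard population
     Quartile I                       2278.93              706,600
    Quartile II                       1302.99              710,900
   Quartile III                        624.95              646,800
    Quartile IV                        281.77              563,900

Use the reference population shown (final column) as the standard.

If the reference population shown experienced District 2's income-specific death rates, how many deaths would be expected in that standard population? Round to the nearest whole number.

30997

Expected deaths = Σ (standard pop × income-specific rate ÷ 100,000)
= 706,600×2278.93/100,000 + 710,900×1302.99/100,000 + 646,800×624.95/100,000 + 563,900×281.77/100,000
= 16102.92 + 9262.96 + 4042.18 + 1588.90 = 30996.95.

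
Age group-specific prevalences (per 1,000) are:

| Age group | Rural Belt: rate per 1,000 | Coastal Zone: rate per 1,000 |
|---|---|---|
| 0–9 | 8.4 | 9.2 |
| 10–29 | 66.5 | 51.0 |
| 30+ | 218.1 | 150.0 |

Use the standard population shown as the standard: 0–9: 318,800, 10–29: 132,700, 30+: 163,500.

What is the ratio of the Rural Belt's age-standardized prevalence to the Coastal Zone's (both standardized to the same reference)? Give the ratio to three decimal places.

1.378

Standard total = 615,000; weights = 0.5184, 0.2158, 0.2659.
The Rural Belt: 0.5184×8.4 + 0.2158×66.5 + 0.2659×218.1 = 76.6859 per 1,000.
The Coastal Zone: 0.5184×9.2 + 0.2158×51.0 + 0.2659×150.0 = 55.6515 per 1,000.
Ratio = 76.6859 ÷ 55.6515 = 1.37797.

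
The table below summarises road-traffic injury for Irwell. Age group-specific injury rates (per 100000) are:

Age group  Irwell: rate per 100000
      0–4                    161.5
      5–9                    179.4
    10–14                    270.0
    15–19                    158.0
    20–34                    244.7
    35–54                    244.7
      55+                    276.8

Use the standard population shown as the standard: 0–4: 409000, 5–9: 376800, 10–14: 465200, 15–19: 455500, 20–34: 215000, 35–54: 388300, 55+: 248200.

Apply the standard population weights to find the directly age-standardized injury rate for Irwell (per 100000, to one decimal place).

Standard total = 2558000; weights = 0.1599, 0.1473, 0.1819, 0.1781, 0.0841, 0.1518, 0.0970.
Standardized rate: 0.1599×161.5 + 0.1473×179.4 + 0.1819×270.0 + 0.1781×158.0 + 0.0841×244.7 + 0.1518×244.7 + 0.0970×276.8 = 214.0554 per 100000.

214.1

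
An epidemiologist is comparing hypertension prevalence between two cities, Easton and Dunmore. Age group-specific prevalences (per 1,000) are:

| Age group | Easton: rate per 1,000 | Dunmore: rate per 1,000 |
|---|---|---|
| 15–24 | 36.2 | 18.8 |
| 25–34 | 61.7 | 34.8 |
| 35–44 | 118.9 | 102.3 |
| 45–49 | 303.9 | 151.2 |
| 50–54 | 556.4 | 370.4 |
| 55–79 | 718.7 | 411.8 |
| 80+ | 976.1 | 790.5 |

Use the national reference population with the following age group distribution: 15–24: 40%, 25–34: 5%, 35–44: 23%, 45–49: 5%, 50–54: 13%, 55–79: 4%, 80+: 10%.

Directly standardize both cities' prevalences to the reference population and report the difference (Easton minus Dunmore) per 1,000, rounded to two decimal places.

Standard weights: 0.40, 0.05, 0.23, 0.05, 0.13, 0.04, 0.10.
Easton: 0.4000×36.2 + 0.0500×61.7 + 0.2300×118.9 + 0.0500×303.9 + 0.1300×556.4 + 0.0400×718.7 + 0.1000×976.1 = 258.7970 per 1,000.
Dunmore: 0.4000×18.8 + 0.0500×34.8 + 0.2300×102.3 + 0.0500×151.2 + 0.1300×370.4 + 0.0400×411.8 + 0.1000×790.5 = 184.0230 per 1,000.
Difference = 258.7970 − 184.0230 = 74.7740.

74.77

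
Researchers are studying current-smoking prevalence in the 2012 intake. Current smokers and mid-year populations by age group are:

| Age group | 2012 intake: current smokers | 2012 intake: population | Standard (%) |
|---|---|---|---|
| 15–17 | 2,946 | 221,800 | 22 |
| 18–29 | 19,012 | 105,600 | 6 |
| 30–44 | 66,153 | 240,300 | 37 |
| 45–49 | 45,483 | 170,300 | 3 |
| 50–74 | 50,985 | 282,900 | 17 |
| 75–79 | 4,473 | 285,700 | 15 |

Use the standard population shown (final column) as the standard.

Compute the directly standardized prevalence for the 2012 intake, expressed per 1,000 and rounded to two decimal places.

Age-specific rates per 1,000 for the 2012 intake: 13.282, 180.038, 275.293, 267.076, 180.223, 15.656.
Standard weights: 0.22, 0.06, 0.37, 0.03, 0.17, 0.15.
Standardized rate: 0.2200×13.282 + 0.0600×180.038 + 0.3700×275.293 + 0.0300×267.076 + 0.1700×180.223 + 0.1500×15.656 = 156.5815 per 1,000.

156.58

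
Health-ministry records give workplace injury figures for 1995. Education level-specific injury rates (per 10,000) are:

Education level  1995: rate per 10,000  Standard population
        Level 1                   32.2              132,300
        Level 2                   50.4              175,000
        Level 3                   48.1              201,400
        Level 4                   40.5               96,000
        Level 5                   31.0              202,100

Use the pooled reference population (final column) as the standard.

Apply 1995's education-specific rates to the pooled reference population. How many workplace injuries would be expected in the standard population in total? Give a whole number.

Expected workplace injuries = Σ (standard pop × education-specific rate ÷ 10,000)
= 132,300×32.2/10,000 + 175,000×50.4/10,000 + 201,400×48.1/10,000 + 96,000×40.5/10,000 + 202,100×31.0/10,000
= 426.01 + 882.00 + 968.73 + 388.80 + 626.51 = 3292.05.

3292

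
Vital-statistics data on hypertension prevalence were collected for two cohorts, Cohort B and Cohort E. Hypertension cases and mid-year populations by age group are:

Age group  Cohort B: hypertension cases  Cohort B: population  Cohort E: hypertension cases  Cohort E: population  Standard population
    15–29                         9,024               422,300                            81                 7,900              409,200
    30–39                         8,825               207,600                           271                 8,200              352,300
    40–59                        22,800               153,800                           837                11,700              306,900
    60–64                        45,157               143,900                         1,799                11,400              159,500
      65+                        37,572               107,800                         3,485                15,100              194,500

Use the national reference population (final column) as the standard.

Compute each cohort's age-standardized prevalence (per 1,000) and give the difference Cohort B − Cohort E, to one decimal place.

Age-specific rates per 1,000 for Cohort B: 21.369, 42.510, 148.244, 313.808, 348.534.
For Cohort E: 10.253, 33.049, 71.538, 157.807, 230.795.
Standard total = 1,422,400; weights = 0.2877, 0.2477, 0.2158, 0.1121, 0.1367.
Cohort B: 0.2877×21.369 + 0.2477×42.510 + 0.2158×148.244 + 0.1121×313.808 + 0.1367×348.534 = 131.5093 per 1,000.
Cohort E: 0.2877×10.253 + 0.2477×33.049 + 0.2158×71.538 + 0.1121×157.807 + 0.1367×230.795 = 75.8251 per 1,000.
Difference = 131.5093 − 75.8251 = 55.6842.

55.7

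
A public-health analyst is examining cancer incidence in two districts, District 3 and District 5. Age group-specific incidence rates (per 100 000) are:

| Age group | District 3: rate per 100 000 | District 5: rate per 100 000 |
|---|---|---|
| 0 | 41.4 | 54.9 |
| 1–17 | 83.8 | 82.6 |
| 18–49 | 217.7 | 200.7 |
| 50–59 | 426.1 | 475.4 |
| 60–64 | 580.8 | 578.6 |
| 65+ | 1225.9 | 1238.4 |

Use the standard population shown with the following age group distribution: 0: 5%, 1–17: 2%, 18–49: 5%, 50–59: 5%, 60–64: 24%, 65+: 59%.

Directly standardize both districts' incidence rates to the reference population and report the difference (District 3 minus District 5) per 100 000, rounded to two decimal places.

Standard weights: 0.05, 0.02, 0.05, 0.05, 0.24, 0.59.
District 3: 0.0500×41.4 + 0.0200×83.8 + 0.0500×217.7 + 0.0500×426.1 + 0.2400×580.8 + 0.5900×1225.9 = 898.6090 per 100 000.
District 5: 0.0500×54.9 + 0.0200×82.6 + 0.0500×200.7 + 0.0500×475.4 + 0.2400×578.6 + 0.5900×1238.4 = 907.7220 per 100 000.
Difference = 898.6090 − 907.7220 = -9.1130.

-9.11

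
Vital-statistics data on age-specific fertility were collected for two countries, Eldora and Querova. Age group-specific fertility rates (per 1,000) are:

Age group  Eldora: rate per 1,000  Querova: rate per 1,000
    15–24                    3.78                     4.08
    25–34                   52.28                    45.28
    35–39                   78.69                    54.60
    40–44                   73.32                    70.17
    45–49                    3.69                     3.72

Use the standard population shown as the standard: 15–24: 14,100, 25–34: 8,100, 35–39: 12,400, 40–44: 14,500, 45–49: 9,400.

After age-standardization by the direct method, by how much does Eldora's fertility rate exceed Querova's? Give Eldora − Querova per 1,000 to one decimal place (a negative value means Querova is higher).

Standard total = 58,500; weights = 0.2410, 0.1385, 0.2120, 0.2479, 0.1607.
Eldora: 0.2410×3.78 + 0.1385×52.28 + 0.2120×78.69 + 0.2479×73.32 + 0.1607×3.69 = 43.5957 per 1,000.
Querova: 0.2410×4.08 + 0.1385×45.28 + 0.2120×54.60 + 0.2479×70.17 + 0.1607×3.72 = 36.8166 per 1,000.
Difference = 43.5957 − 36.8166 = 6.7791.

6.8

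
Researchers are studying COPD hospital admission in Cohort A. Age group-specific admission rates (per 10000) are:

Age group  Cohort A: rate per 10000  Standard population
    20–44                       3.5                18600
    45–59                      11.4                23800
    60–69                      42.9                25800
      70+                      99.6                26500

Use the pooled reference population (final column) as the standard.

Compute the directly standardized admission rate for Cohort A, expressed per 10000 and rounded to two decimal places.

43.11

Standard total = 94700; weights = 0.1964, 0.2513, 0.2724, 0.2798.
Standardized rate: 0.1964×3.5 + 0.2513×11.4 + 0.2724×42.9 + 0.2798×99.6 = 43.1113 per 10000.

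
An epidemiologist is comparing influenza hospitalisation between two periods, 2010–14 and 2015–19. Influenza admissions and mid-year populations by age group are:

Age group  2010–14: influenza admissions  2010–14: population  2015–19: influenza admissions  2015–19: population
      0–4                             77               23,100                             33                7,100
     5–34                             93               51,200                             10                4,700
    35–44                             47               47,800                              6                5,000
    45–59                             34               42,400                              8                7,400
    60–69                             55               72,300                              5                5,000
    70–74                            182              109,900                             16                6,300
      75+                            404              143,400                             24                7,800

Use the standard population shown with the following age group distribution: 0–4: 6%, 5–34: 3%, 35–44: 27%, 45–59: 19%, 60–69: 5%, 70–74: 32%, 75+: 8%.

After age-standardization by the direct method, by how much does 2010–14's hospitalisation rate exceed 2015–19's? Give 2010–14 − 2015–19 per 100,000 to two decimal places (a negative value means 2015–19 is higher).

Age-specific rates per 100,000 for 2010–14: 333.33, 181.64, 98.33, 80.19, 76.07, 165.61, 281.73.
For 2015–19: 464.79, 212.77, 120.00, 108.11, 100.00, 253.97, 307.69.
Standard weights: 0.06, 0.03, 0.27, 0.19, 0.05, 0.32, 0.08.
2010–14: 0.0600×333.33 + 0.0300×181.64 + 0.2700×98.33 + 0.1900×80.19 + 0.0500×76.07 + 0.3200×165.61 + 0.0800×281.73 = 146.5688 per 100,000.
2015–19: 0.0600×464.79 + 0.0300×212.77 + 0.2700×120.00 + 0.1900×108.11 + 0.0500×100.00 + 0.3200×253.97 + 0.0800×307.69 = 198.0961 per 100,000.
Difference = 146.5688 − 198.0961 = -51.5273.

-51.53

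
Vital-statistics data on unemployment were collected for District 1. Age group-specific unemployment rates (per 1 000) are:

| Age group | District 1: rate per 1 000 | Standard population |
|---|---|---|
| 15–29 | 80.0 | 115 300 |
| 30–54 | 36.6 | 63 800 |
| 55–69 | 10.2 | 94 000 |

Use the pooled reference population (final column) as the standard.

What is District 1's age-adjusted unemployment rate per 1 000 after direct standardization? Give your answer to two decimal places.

Standard total = 273 100; weights = 0.4222, 0.2336, 0.3442.
Standardized rate: 0.4222×80.0 + 0.2336×36.6 + 0.3442×10.2 = 45.8363 per 1 000.

45.84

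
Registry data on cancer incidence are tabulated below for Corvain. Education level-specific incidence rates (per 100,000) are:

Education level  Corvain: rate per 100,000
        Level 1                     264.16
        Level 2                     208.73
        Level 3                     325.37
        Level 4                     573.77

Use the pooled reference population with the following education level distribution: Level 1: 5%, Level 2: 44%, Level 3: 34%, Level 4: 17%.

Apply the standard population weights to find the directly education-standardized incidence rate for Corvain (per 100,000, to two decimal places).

313.22

Standard weights: 0.05, 0.44, 0.34, 0.17.
Standardized rate: 0.0500×264.16 + 0.4400×208.73 + 0.3400×325.37 + 0.1700×573.77 = 313.2159 per 100,000.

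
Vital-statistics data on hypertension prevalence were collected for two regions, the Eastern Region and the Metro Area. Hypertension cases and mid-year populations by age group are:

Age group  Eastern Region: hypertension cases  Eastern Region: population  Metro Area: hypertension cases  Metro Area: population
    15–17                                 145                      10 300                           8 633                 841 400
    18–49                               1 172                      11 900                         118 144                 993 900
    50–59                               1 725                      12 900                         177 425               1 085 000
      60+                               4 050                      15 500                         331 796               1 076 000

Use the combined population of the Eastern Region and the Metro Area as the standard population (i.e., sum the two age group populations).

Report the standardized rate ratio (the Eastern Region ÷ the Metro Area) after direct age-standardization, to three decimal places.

Age-specific rates per 1 000 for the Eastern Region: 14.078, 98.487, 133.721, 261.290.
For the Metro Area: 10.260, 118.869, 163.525, 308.361.
Combined standard total = 4 046 900; weights = 0.2105, 0.2485, 0.2713, 0.2697.
The Eastern Region: 0.2105×14.078 + 0.2485×98.487 + 0.2713×133.721 + 0.2697×261.290 = 134.1914 per 1 000.
The Metro Area: 0.2105×10.260 + 0.2485×118.869 + 0.2713×163.525 + 0.2697×308.361 = 159.2348 per 1 000.
Ratio = 134.1914 ÷ 159.2348 = 0.84273.

0.843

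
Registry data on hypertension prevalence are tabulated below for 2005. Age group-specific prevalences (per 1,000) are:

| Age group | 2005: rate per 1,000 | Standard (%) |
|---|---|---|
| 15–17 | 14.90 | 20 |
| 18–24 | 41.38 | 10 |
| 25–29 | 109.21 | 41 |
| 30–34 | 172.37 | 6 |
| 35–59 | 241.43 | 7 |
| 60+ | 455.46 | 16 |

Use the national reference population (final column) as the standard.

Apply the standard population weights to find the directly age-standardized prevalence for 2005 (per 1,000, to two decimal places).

152.01

Standard weights: 0.20, 0.10, 0.41, 0.06, 0.07, 0.16.
Standardized rate: 0.2000×14.90 + 0.1000×41.38 + 0.4100×109.21 + 0.0600×172.37 + 0.0700×241.43 + 0.1600×455.46 = 152.0100 per 1,000.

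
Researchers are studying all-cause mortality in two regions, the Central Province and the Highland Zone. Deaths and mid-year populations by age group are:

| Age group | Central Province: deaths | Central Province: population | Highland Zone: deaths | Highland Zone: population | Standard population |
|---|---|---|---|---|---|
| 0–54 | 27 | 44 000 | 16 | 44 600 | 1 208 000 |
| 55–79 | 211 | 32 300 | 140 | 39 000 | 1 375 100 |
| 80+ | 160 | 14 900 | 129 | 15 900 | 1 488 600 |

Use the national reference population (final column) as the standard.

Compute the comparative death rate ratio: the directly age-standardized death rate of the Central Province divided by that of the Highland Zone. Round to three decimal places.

Age-specific rates per 1 000 for the Central Province: 0.614, 6.533, 10.738.
For the Highland Zone: 0.359, 3.590, 8.113.
Standard total = 4 071 700; weights = 0.2967, 0.3377, 0.3656.
The Central Province: 0.2967×0.614 + 0.3377×6.533 + 0.3656×10.738 = 6.3141 per 1 000.
The Highland Zone: 0.2967×0.359 + 0.3377×3.590 + 0.3656×8.113 = 4.2849 per 1 000.
Ratio = 6.3141 ÷ 4.2849 = 1.47356.

1.474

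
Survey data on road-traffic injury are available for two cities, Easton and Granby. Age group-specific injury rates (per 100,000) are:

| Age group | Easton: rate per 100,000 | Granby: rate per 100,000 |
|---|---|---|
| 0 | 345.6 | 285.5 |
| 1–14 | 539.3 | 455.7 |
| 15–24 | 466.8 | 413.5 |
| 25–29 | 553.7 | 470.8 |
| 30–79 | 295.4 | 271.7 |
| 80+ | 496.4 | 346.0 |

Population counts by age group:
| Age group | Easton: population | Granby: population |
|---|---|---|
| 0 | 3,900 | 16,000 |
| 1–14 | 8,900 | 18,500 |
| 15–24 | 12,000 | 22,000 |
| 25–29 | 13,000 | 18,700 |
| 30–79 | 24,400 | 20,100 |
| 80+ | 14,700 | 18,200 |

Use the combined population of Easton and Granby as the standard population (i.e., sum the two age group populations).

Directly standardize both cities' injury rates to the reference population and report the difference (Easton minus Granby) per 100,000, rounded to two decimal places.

73.16

Combined standard total = 190,400; weights = 0.1045, 0.1439, 0.1786, 0.1665, 0.2337, 0.1728.
Easton: 0.1045×345.6 + 0.1439×539.3 + 0.1786×466.8 + 0.1665×553.7 + 0.2337×295.4 + 0.1728×496.4 = 444.0893 per 100,000.
Granby: 0.1045×285.5 + 0.1439×455.7 + 0.1786×413.5 + 0.1665×470.8 + 0.2337×271.7 + 0.1728×346.0 = 370.9298 per 100,000.
Difference = 444.0893 − 370.9298 = 73.1595.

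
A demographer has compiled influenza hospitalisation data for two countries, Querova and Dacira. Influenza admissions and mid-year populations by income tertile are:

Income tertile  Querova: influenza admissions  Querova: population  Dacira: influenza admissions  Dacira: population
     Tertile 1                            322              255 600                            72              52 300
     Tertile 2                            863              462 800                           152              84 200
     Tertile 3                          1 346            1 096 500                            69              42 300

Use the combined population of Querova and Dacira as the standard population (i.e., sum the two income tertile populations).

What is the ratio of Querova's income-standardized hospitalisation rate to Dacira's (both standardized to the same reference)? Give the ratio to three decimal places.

0.858

Income-specific rates per 100 000 for Querova: 125.98, 186.47, 122.75.
For Dacira: 137.67, 180.52, 163.12.
Combined standard total = 1 993 700; weights = 0.1544, 0.2744, 0.5712.
Querova: 0.1544×125.98 + 0.2744×186.47 + 0.5712×122.75 = 140.7344 per 100 000.
Dacira: 0.1544×137.67 + 0.2744×180.52 + 0.5712×163.12 = 163.9641 per 100 000.
Ratio = 140.7344 ÷ 163.9641 = 0.85832.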